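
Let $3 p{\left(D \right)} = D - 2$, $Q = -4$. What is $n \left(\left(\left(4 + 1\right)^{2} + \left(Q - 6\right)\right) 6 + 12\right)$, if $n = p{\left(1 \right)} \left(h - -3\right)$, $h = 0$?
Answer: $-102$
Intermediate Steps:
$p{\left(D \right)} = - \frac{2}{3} + \frac{D}{3}$ ($p{\left(D \right)} = \frac{D - 2}{3} = \frac{-2 + D}{3} = - \frac{2}{3} + \frac{D}{3}$)
$n = -1$ ($n = \left(- \frac{2}{3} + \frac{1}{3} \cdot 1\right) \left(0 - -3\right) = \left(- \frac{2}{3} + \frac{1}{3}\right) \left(0 + 3\right) = \left(- \frac{1}{3}\right) 3 = -1$)
$n \left(\left(\left(4 + 1\right)^{2} + \left(Q - 6\right)\right) 6 + 12\right) = - (\left(\left(4 + 1\right)^{2} - 10\right) 6 + 12) = - (\left(5^{2} - 10\right) 6 + 12) = - (\left(25 - 10\right) 6 + 12) = - (15 \cdot 6 + 12) = - (90 + 12) = \left(-1\right) 102 = -102$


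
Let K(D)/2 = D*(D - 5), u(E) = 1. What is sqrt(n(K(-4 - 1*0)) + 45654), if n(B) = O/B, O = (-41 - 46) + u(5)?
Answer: sqrt(1643501)/6 ≈ 213.67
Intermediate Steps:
K(D) = 2*D*(-5 + D) (K(D) = 2*(D*(D - 5)) = 2*(D*(-5 + D)) = 2*D*(-5 + D))
O = -86 (O = (-41 - 46) + 1 = -87 + 1 = -86)
n(B) = -86/B
sqrt(n(K(-4 - 1*0)) + 45654) = sqrt(-86*1/(2*(-5 + (-4 - 1*0))*(-4 - 1*0)) + 45654) = sqrt(-86*1/(2*(-5 + (-4 + 0))*(-4 + 0)) + 45654) = sqrt(-86*(-1/(8*(-5 - 4))) + 45654) = sqrt(-86/(2*(-4)*(-9)) + 45654) = sqrt(-86/72 + 45654) = sqrt(-86*1/72 + 45654) = sqrt(-43/36 + 45654) = sqrt(1643501/36) = sqrt(1643501)/6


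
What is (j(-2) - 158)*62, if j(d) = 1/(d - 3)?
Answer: -49042/5 ≈ -9808.4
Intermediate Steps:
j(d) = 1/(-3 + d)
(j(-2) - 158)*62 = (1/(-3 - 2) - 158)*62 = (1/(-5) - 158)*62 = (-⅕ - 158)*62 = -791/5*62 = -49042/5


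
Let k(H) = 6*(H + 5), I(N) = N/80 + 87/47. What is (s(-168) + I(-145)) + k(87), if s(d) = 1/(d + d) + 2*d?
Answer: 1705817/7896 ≈ 216.04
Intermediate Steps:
I(N) = 87/47 + N/80 (I(N) = N*(1/80) + 87*(1/47) = N/80 + 87/47 = 87/47 + N/80)
k(H) = 30 + 6*H (k(H) = 6*(5 + H) = 30 + 6*H)
s(d) = 1/(2*d) + 2*d
(s(-168) + I(-145)) + k(87) = (((½)/(-168) + 2*(-168)) + (87/47 + (1/80)*(-145))) + (30 + 6*87) = (((½)*(-1/168) - 336) + (87/47 - 29/16)) + (30 + 522) = ((-1/336 - 336) + 29/752) + 552 = (-112897/336 + 29/752) + 552 = -2652775/7896 + 552 = 1705817/7896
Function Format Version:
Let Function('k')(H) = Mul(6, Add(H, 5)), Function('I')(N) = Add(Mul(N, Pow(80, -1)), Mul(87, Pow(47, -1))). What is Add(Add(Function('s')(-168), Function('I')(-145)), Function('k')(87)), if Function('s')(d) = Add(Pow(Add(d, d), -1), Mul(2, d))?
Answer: Rational(1705817, 7896) ≈ 216.04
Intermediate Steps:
Function('I')(N) = Add(Rational(87, 47), Mul(Rational(1, 80), N)) (Function('I')(N) = Add(Mul(N, Rational(1, 80)), Mul(87, Rational(1, 47))) = Add(Mul(Rational(1, 80), N), Rational(87, 47)) = Add(Rational(87, 47), Mul(Rational(1, 80), N)))
Function('k')(H) = Add(30, Mul(6, H)) (Function('k')(H) = Mul(6, Add(5, H)) = Add(30, Mul(6, H)))
Function('s')(d) = Add(Mul(Rational(1, 2), Pow(d, -1)), Mul(2, d)) (Function('s')(d) = Add(Pow(Mul(2, d), -1), Mul(2, d)) = Add(Mul(Rational(1, 2), Pow(d, -1)), Mul(2, d)))
Add(Add(Function('s')(-168), Function('I')(-145)), Function('k')(87)) = Add(Add(Add(Mul(Rational(1, 2), Pow(-168, -1)), Mul(2, -168)), Add(Rational(87, 47), Mul(Rational(1, 80), -145))), Add(30, Mul(6, 87))) = Add(Add(Add(Mul(Rational(1, 2), Rational(-1, 168)), -336), Add(Rational(87, 47), Rational(-29, 16))), Add(30, 522)) = Add(Add(Add(Rational(-1, 336), -336), Rational(29, 752)), 552) = Add(Add(Rational(-112897, 336), Rational(29, 752)), 552) = Add(Rational(-2652775, 7896), 552) = Rational(1705817, 7896)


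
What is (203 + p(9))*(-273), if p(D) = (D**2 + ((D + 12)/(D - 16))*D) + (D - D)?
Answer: -70161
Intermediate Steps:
p(D) = D**2 + D*(12 + D)/(-16 + D) (p(D) = (D**2 + ((12 + D)/(-16 + D))*D) + 0 = (D**2 + D*(12 + D)/(-16 + D)) + 0 = D**2 + D*(12 + D)/(-16 + D))
(203 + p(9))*(-273) = (203 + 9*(12 + 9**2 - 15*9)/(-16 + 9))*(-273) = (203 + 9*(12 + 81 - 135)/(-7))*(-273) = (203 + 9*(-1/7)*(-42))*(-273) = (203 + 54)*(-273) = 257*(-273) = -70161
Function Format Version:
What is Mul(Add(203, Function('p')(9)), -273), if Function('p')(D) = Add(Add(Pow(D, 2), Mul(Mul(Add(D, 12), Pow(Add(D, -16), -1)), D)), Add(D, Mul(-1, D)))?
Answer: -70161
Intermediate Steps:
Function('p')(D) = Add(Pow(D, 2), Mul(D, Pow(Add(-16, D), -1), Add(12, D))) (Function('p')(D) = Add(Add(Pow(D, 2), Mul(Mul(Add(12, D), Pow(Add(-16, D), -1)), D)), 0) = Add(Add(Pow(D, 2), Mul(Mul(Pow(Add(-16, D), -1), Add(12, D)), D)), 0) = Add(Add(Pow(D, 2), Mul(D, Pow(Add(-16, D), -1), Add(12, D))), 0) = Add(Pow(D, 2), Mul(D, Pow(Add(-16, D), -1), Add(12, D))))
Mul(Add(203, Function('p')(9)), -273) = Mul(Add(203, Mul(9, Pow(Add(-16, 9), -1), Add(12, Pow(9, 2), Mul(-15, 9)))), -273) = Mul(Add(203, Mul(9, Pow(-7, -1), Add(12, 81, -135))), -273) = Mul(Add(203, Mul(9, Rational(-1, 7), -42)), -273) = Mul(Add(203, 54), -273) = Mul(257, -273) = -70161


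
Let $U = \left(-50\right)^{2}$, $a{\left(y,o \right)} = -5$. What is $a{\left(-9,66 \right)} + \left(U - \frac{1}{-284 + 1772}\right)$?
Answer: $\frac{3712559}{1488} \approx 2495.0$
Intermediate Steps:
$U = 2500$
$a{\left(-9,66 \right)} + \left(U - \frac{1}{-284 + 1772}\right) = -5 + \left(2500 - \frac{1}{-284 + 1772}\right) = -5 + \left(2500 - \frac{1}{1488}\right) = -5 + \frac{3719999}{1488} = \frac{3712559}{1488}$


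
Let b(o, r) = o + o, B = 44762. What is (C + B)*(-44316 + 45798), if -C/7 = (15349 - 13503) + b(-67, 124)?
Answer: 48576996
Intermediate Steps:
b(o, r) = 2*o
C = -11984 (C = -7*((15349 - 13503) + 2*(-67)) = -7*(1846 - 134) = -7*1712 = -11984)
(C + B)*(-44316 + 45798) = (-11984 + 44762)*(-44316 + 45798) = 32778*1482 = 48576996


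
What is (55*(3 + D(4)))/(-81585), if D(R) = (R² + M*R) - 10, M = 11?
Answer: -583/16317 ≈ -0.035730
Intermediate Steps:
D(R) = -10 + R² + 11*R (D(R) = (R² + 11*R) - 10 = -10 + R² + 11*R)
(55*(3 + D(4)))/(-81585) = (55*(3 + (-10 + 4² + 11*4)))/(-81585) = (55*(3 + (-10 + 16 + 44)))*(-1/81585) = (55*(3 + 50))*(-1/81585) = (55*53)*(-1/81585) = 2915*(-1/81585) = -583/16317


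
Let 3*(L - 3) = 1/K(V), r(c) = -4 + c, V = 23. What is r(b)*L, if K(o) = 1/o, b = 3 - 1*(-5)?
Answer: 128/3 ≈ 42.667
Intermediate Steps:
b = 8 (b = 3 + 5 = 8)
L = 32/3 (L = 3 + 1/(3*(1/23)) = 3 + (⅓)*23 = 3 + 23/3 = 32/3 ≈ 10.667)
r(b)*L = (-4 + 8)*(32/3) = 4*(32/3) = 128/3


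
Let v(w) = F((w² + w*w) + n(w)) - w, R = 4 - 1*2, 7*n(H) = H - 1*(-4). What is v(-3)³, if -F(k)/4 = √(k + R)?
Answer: 20493/7 - 9780*√987/49 ≈ -3342.9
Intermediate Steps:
n(H) = 4/7 + H/7 (n(H) = (H - 1*(-4))/7 = (H + 4)/7 = (4 + H)/7 = 4/7 + H/7)
R = 2 (R = 4 - 2 = 2)
F(k) = -4*√(2 + k) (F(k) = -4*√(k + 2) = -4*√(2 + k))
v(w) = -w - 4*√(18/7 + 2*w² + w/7) (v(w) = -4*√(2 + ((w² + w*w) + (4/7 + w/7))) - w = -4*√(2 + ((w² + w²) + (4/7 + w/7))) - w = -4*√(2 + (2*w² + (4/7 + w/7))) - w = -4*√(2 + (4/7 + 2*w² + w/7)) - w = -4*√(18/7 + 2*w² + w/7) - w = -w - 4*√(18/7 + 2*w² + w/7))
v(-3)³ = (-1*(-3) - 4*√(126 + 7*(-3) + 98*(-3)²)/7)³ = (3 - 4*√(126 - 21 + 98*9)/7)³ = (3 - 4*√(126 - 21 + 882)/7)³ = (3 - 4*√987/7)³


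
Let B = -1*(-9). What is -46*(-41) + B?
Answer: 1895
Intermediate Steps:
B = 9
-46*(-41) + B = -46*(-41) + 9 = 1886 + 9 = 1895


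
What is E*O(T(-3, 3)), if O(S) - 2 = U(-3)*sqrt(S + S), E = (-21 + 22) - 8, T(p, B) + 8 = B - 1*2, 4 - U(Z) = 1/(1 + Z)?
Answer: -14 - 63*I*sqrt(14)/2 ≈ -14.0 - 117.86*I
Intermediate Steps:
U(Z) = 4 - 1/(1 + Z)
T(p, B) = -10 + B (T(p, B) = -8 + (B - 1*2) = -8 + (B - 2) = -8 + (-2 + B) = -10 + B)
E = -7 (E = 1 - 8 = -7)
O(S) = 2 + 9*sqrt(2)*sqrt(S)/2 (O(S) = 2 + ((3 + 4*(-3))/(1 - 3))*sqrt(S + S) = 2 + ((3 - 12)/(-2))*sqrt(2*S) = 2 + (-1/2*(-9))*(sqrt(2)*sqrt(S)) = 2 + 9*(sqrt(2)*sqrt(S))/2 = 2 + 9*sqrt(2)*sqrt(S)/2)
E*O(T(-3, 3)) = -7*(2 + 9*sqrt(2)*sqrt(-10 + 3)/2) = -7*(2 + 9*sqrt(2)*sqrt(-7)/2) = -7*(2 + 9*sqrt(2)*(I*sqrt(7))/2) = -7*(2 + 9*I*sqrt(14)/2) = -14 - 63*I*sqrt(14)/2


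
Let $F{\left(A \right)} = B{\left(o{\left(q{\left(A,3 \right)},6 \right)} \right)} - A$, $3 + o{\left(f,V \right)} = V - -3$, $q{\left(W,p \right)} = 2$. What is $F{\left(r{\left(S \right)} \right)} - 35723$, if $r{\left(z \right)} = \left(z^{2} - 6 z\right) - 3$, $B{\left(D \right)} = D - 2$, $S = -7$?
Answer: $-35807$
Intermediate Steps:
$o{\left(f,V \right)} = V$ ($o{\left(f,V \right)} = -3 + \left(V - -3\right) = -3 + \left(V + 3\right) = -3 + \left(3 + V\right) = V$)
$B{\left(D \right)} = -2 + D$ ($B{\left(D \right)} = D - 2 = -2 + D$)
$r{\left(z \right)} = -3 + z^{2} - 6 z$
$F{\left(A \right)} = 4 - A$ ($F{\left(A \right)} = \left(-2 + 6\right) - A = 4 - A$)
$F{\left(r{\left(S \right)} \right)} - 35723 = \left(4 - \left(-3 + \left(-7\right)^{2} - -42\right)\right) - 35723 = \left(4 - \left(-3 + 49 + 42\right)\right) - 35723 = \left(4 - 88\right) - 35723 = -84 - 35723 = -35807$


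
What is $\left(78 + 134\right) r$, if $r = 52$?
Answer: $11024$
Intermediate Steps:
$\left(78 + 134\right) r = \left(78 + 134\right) 52 = 212 \cdot 52 = 11024$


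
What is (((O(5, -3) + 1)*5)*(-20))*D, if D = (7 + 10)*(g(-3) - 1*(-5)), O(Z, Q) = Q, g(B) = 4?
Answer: 30600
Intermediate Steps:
D = 153 (D = (7 + 10)*(4 - 1*(-5)) = 17*(4 + 5) = 17*9 = 153)
(((O(5, -3) + 1)*5)*(-20))*D = (((-3 + 1)*5)*(-20))*153 = (-2*5*(-20))*153 = -10*(-20)*153 = 200*153 = 30600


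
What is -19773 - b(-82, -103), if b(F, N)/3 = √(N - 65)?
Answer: -19773 - 6*I*√42 ≈ -19773.0 - 38.884*I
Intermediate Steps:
b(F, N) = 3*√(-65 + N) (b(F, N) = 3*√(N - 65) = 3*√(-65 + N))
-19773 - b(-82, -103) = -19773 - 3*√(-65 - 103) = -19773 - 3*√(-168) = -19773 - 3*2*I*√42 = -19773 - 6*I*√42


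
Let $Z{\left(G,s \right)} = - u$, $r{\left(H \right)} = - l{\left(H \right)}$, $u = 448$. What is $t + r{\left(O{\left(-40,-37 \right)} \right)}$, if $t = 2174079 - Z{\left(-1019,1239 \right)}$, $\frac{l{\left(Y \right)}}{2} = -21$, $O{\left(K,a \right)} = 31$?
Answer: $2174569$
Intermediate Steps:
$l{\left(Y \right)} = -42$ ($l{\left(Y \right)} = 2 \left(-21\right) = -42$)
$r{\left(H \right)} = 42$ ($r{\left(H \right)} = \left(-1\right) \left(-42\right) = 42$)
$Z{\left(G,s \right)} = -448$ ($Z{\left(G,s \right)} = \left(-1\right) 448 = -448$)
$t = 2174527$ ($t = 2174079 - -448 = 2174079 + 448 = 2174527$)
$t + r{\left(O{\left(-40,-37 \right)} \right)} = 2174527 + 42 = 2174569$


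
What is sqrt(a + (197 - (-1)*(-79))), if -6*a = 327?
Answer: sqrt(254)/2 ≈ 7.9687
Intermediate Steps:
a = -109/2 (a = -1/6*327 = -109/2 ≈ -54.500)
sqrt(a + (197 - (-1)*(-79))) = sqrt(-109/2 + (197 - (-1)*(-79))) = sqrt(-109/2 + (197 - 1*79)) = sqrt(-109/2 + (197 - 79)) = sqrt(-109/2 + 118) = sqrt(127/2) = sqrt(254)/2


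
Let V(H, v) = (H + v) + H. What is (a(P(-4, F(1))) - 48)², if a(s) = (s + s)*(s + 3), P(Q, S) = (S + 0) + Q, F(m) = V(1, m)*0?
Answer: 1600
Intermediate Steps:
V(H, v) = v + 2*H
F(m) = 0 (F(m) = (m + 2*1)*0 = (m + 2)*0 = (2 + m)*0 = 0)
P(Q, S) = Q + S (P(Q, S) = S + Q = Q + S)
a(s) = 2*s*(3 + s) (a(s) = (2*s)*(3 + s) = 2*s*(3 + s))
(a(P(-4, F(1))) - 48)² = (2*(-4 + 0)*(3 + (-4 + 0)) - 48)² = (2*(-4)*(3 - 4) - 48)² = (2*(-4)*(-1) - 48)² = (8 - 48)² = (-40)² = 1600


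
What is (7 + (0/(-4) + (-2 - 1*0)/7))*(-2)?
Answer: -94/7 ≈ -13.429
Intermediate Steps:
(7 + (0/(-4) + (-2 - 1*0)/7))*(-2) = (7 + (0*(-1/4) + (-2 + 0)*(1/7)))*(-2) = (7 + (0 - 2*1/7))*(-2) = (7 + (0 - 2/7))*(-2) = (7 - 2/7)*(-2) = (47/7)*(-2) = -94/7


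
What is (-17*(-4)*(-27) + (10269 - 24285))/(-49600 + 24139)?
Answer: 5284/8487 ≈ 0.62260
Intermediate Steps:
(-17*(-4)*(-27) + (10269 - 24285))/(-49600 + 24139) = (68*(-27) - 14016)/(-25461) = (-1836 - 14016)*(-1/25461) = -15852*(-1/25461) = 5284/8487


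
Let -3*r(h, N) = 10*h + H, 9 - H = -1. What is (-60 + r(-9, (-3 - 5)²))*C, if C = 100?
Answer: -10000/3 ≈ -3333.3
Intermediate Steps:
H = 10 (H = 9 - 1*(-1) = 9 + 1 = 10)
r(h, N) = -10/3 - 10*h/3 (r(h, N) = -(10*h + 10)/3 = -(10 + 10*h)/3 = -10/3 - 10*h/3)
(-60 + r(-9, (-3 - 5)²))*C = (-60 + (-10/3 - 10/3*(-9)))*100 = (-60 + (-10/3 + 30))*100 = (-60 + 80/3)*100 = -100/3*100 = -10000/3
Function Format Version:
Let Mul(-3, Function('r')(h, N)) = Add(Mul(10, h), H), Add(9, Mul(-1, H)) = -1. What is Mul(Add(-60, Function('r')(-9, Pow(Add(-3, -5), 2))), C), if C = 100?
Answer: Rational(-10000, 3) ≈ -3333.3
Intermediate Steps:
H = 10 (H = Add(9, Mul(-1, -1)) = Add(9, 1) = 10)
Function('r')(h, N) = Add(Rational(-10, 3), Mul(Rational(-10, 3), h)) (Function('r')(h, N) = Mul(Rational(-1, 3), Add(Mul(10, h), 10)) = Mul(Rational(-1, 3), Add(10, Mul(10, h))) = Add(Rational(-10, 3), Mul(Rational(-10, 3), h)))
Mul(Add(-60, Function('r')(-9, Pow(Add(-3, -5), 2))), C) = Mul(Add(-60, Add(Rational(-10, 3), Mul(Rational(-10, 3), -9))), 100) = Mul(Add(-60, Add(Rational(-10, 3), 30)), 100) = Mul(Add(-60, Rational(80, 3)), 100) = Mul(Rational(-100, 3), 100) = Rational(-10000, 3)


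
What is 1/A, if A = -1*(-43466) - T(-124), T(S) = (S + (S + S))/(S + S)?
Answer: 2/86929 ≈ 2.3007e-5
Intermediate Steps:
T(S) = 3/2 (T(S) = (S + 2*S)/((2*S)) = (3*S)*(1/(2*S)) = 3/2)
A = 86929/2 (A = -1*(-43466) - 1*3/2 = 43466 - 3/2 = 86929/2 ≈ 43465.)
1/A = 1/(86929/2) = 2/86929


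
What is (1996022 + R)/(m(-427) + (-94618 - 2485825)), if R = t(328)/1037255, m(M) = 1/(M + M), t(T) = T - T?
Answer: -1704602788/2203698323 ≈ -0.77352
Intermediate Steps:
t(T) = 0
m(M) = 1/(2*M)
R = 0 (R = 0/1037255 = 0*(1/1037255) = 0)
(1996022 + R)/(m(-427) + (-94618 - 2485825)) = (1996022 + 0)/((1/2)/(-427) + (-94618 - 2485825)) = 1996022/((1/2)*(-1/427) - 2580443) = 1996022/(-1/854 - 2580443) = 1996022/(-2203698323/854) = 1996022*(-854/2203698323) = -1704602788/2203698323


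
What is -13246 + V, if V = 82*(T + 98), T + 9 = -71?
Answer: -11770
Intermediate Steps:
T = -80 (T = -9 - 71 = -80)
V = 1476 (V = 82*(-80 + 98) = 82*18 = 1476)
-13246 + V = -13246 + 1476 = -11770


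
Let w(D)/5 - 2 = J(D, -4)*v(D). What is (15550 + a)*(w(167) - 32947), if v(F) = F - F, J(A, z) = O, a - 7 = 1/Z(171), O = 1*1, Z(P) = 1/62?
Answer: -514443003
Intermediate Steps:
Z(P) = 1/62
O = 1
a = 69 (a = 7 + 1/(1/62) = 7 + 62 = 69)
J(A, z) = 1
v(F) = 0
w(D) = 10 (w(D) = 10 + 5*(1*0) = 10 + 5*0 = 10 + 0 = 10)
(15550 + a)*(w(167) - 32947) = (15550 + 69)*(10 - 32947) = 15619*(-32937) = -514443003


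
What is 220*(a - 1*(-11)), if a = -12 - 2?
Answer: -660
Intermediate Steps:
a = -14
220*(a - 1*(-11)) = 220*(-14 - 1*(-11)) = 220*(-14 + 11) = 220*(-3) = -660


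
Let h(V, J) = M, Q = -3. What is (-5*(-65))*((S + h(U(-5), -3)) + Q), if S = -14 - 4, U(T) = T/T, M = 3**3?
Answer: 1950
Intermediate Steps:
M = 27
U(T) = 1
h(V, J) = 27
S = -18
(-5*(-65))*((S + h(U(-5), -3)) + Q) = (-5*(-65))*((-18 + 27) - 3) = 325*(9 - 3) = 325*6 = 1950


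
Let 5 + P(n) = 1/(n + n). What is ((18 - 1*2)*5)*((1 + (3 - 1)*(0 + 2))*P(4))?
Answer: -1950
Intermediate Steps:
P(n) = -5 + 1/(2*n) (P(n) = -5 + 1/(n + n) = -5 + 1/(2*n))
((18 - 1*2)*5)*((1 + (3 - 1)*(0 + 2))*P(4)) = ((18 - 1*2)*5)*((1 + (3 - 1)*(0 + 2))*(-5 + (1/2)/4)) = ((18 - 2)*5)*((1 + 2*2)*(-5 + (1/2)*(1/4))) = (16*5)*((1 + 4)*(-5 + 1/8)) = 80*(5*(-39/8)) = 80*(-195/8) = -1950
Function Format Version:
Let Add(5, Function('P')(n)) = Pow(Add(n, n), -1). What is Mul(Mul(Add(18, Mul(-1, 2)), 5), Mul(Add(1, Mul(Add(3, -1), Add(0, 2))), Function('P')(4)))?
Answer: -1950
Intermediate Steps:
Function('P')(n) = Add(-5, Mul(Rational(1, 2), Pow(n, -1))) (Function('P')(n) = Add(-5, Pow(Add(n, n), -1)) = Add(-5, Pow(Mul(2, n), -1)) = Add(-5, Mul(Rational(1, 2), Pow(n, -1))))
Mul(Mul(Add(18, Mul(-1, 2)), 5), Mul(Add(1, Mul(Add(3, -1), Add(0, 2))), Function('P')(4))) = Mul(Mul(Add(18, Mul(-1, 2)), 5), Mul(Add(1, Mul(Add(3, -1), Add(0, 2))), Add(-5, Mul(Rational(1, 2), Pow(4, -1))))) = Mul(Mul(Add(18, -2), 5), Mul(Add(1, Mul(2, 2)), Add(-5, Mul(Rational(1, 2), Rational(1, 4))))) = Mul(Mul(16, 5), Mul(Add(1, 4), Add(-5, Rational(1, 8)))) = Mul(80, Mul(5, Rational(-39, 8))) = Mul(80, Rational(-195, 8)) = -1950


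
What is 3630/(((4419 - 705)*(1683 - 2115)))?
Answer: -605/267408 ≈ -0.0022625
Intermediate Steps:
3630/(((4419 - 705)*(1683 - 2115))) = 3630/((3714*(-432))) = 3630/(-1604448) = 3630*(-1/1604448) = -605/267408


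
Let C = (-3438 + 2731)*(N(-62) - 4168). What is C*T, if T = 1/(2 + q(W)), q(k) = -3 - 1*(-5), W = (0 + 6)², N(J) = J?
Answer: 1495305/2 ≈ 7.4765e+5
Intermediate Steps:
W = 36 (W = 6² = 36)
q(k) = 2 (q(k) = -3 + 5 = 2)
C = 2990610 (C = (-3438 + 2731)*(-62 - 4168) = -707*(-4230) = 2990610)
T = ¼ (T = 1/(2 + 2) = 1/4 = ¼ ≈ 0.25000)
C*T = 2990610*(¼) = 1495305/2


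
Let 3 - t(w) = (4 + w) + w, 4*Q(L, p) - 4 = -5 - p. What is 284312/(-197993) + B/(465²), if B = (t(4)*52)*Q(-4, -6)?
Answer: -1368693069/951356365 ≈ -1.4387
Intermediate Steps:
Q(L, p) = -¼ - p/4 (Q(L, p) = 1 + (-5 - p)/4 = 1 + (-5/4 - p/4) = -¼ - p/4)
t(w) = -1 - 2*w (t(w) = 3 - ((4 + w) + w) = 3 - (4 + 2*w) = 3 + (-4 - 2*w) = -1 - 2*w)
B = -585 (B = ((-1 - 2*4)*52)*(-¼ - ¼*(-6)) = ((-1 - 8)*52)*(-¼ + 3/2) = -9*52*(5/4) = -468*5/4 = -585)
284312/(-197993) + B/(465²) = 284312/(-197993) - 585/(465²) = 284312*(-1/197993) - 585/216225 = -284312/197993 - 585*1/216225 = -284312/197993 - 13/4805 = -1368693069/951356365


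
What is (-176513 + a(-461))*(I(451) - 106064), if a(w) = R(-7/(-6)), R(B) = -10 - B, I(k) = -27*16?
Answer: 56397352960/3 ≈ 1.8799e+10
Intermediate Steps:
I(k) = -432
a(w) = -67/6 (a(w) = -10 - (-7)/(-6) = -10 - (-7)*(-1)/6 = -10 - 1*7/6 = -10 - 7/6 = -67/6)
(-176513 + a(-461))*(I(451) - 106064) = (-176513 - 67/6)*(-432 - 106064) = -1059145/6*(-106496) = 56397352960/3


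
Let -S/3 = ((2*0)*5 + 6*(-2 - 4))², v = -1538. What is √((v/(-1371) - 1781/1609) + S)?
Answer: I*√18919584241711599/2205939 ≈ 62.354*I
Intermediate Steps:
S = -3888 (S = -3*((2*0)*5 + 6*(-2 - 4))² = -3*(0*5 + 6*(-6))² = -3*(0 - 36)² = -3*(-36)² = -3*1296 = -3888)
√((v/(-1371) - 1781/1609) + S) = √((-1538/(-1371) - 1781/1609) - 3888) = √((-1538*(-1/1371) - 1781*1/1609) - 3888) = √((1538/1371 - 1781/1609) - 3888) = √(32891/2205939 - 3888) = √(-8576657941/2205939) = I*√18919584241711599/2205939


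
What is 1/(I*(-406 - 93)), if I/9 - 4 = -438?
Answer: 1/1949094 ≈ 5.1306e-7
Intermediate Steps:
I = -3906 (I = 36 + 9*(-438) = 36 - 3942 = -3906)
1/(I*(-406 - 93)) = 1/(-3906*(-406 - 93)) = 1/(-3906*(-499)) = 1/1949094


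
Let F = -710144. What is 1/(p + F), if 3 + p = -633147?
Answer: -1/1343294 ≈ -7.4444e-7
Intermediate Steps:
p = -633150 (p = -3 - 633147 = -633150)
1/(p + F) = 1/(-633150 - 710144) = 1/(-1343294) = -1/1343294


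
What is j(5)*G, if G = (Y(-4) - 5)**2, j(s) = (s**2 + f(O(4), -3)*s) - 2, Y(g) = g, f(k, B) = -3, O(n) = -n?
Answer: 648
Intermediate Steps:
j(s) = -2 + s**2 - 3*s (j(s) = (s**2 - 3*s) - 2 = -2 + s**2 - 3*s)
G = 81 (G = (-4 - 5)**2 = (-9)**2 = 81)
j(5)*G = (-2 + 5**2 - 3*5)*81 = (-2 + 25 - 15)*81 = 8*81 = 648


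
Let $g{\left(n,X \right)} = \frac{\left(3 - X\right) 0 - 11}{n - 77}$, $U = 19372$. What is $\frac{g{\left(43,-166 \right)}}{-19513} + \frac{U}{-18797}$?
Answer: $- \frac{12852405191}{12470719274} \approx -1.0306$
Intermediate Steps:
$g{\left(n,X \right)} = - \frac{11}{-77 + n}$ ($g{\left(n,X \right)} = \frac{0 - 11}{-77 + n} = - \frac{11}{-77 + n}$)
$\frac{g{\left(43,-166 \right)}}{-19513} + \frac{U}{-18797} = \frac{\left(-11\right) \frac{1}{-77 + 43}}{-19513} + \frac{19372}{-18797} = - \frac{11}{-34} \left(- \frac{1}{19513}\right) + 19372 \left(- \frac{1}{18797}\right) = \left(-11\right) \left(- \frac{1}{34}\right) \left(- \frac{1}{19513}\right) - \frac{19372}{18797} = \frac{11}{34} \left(- \frac{1}{19513}\right) - \frac{19372}{18797} = - \frac{11}{663442} - \frac{19372}{18797} = - \frac{12852405191}{12470719274}$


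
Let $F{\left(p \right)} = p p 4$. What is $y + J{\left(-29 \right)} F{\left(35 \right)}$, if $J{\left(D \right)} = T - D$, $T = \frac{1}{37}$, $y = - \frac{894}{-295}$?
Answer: $\frac{1552500078}{10915} \approx 1.4224 \cdot 10^{5}$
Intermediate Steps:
$y = \frac{894}{295}$ ($y = \left(-894\right) \left(- \frac{1}{295}\right) = \frac{894}{295} \approx 3.0305$)
$T = \frac{1}{37} \approx 0.027027$
$J{\left(D \right)} = \frac{1}{37} - D$
$F{\left(p \right)} = 4 p^{2}$ ($F{\left(p \right)} = p^{2} \cdot 4 = 4 p^{2}$)
$y + J{\left(-29 \right)} F{\left(35 \right)} = \frac{894}{295} + \left(\frac{1}{37} - -29\right) 4 \cdot 35^{2} = \frac{894}{295} + \left(\frac{1}{37} + 29\right) 4 \cdot 1225 = \frac{894}{295} + \frac{1074}{37} \cdot 4900 = \frac{894}{295} + \frac{5262600}{37} = \frac{1552500078}{10915}$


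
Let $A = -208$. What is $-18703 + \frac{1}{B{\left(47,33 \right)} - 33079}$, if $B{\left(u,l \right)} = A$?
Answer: $- \frac{622566762}{33287} \approx -18703.0$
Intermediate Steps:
$B{\left(u,l \right)} = -208$
$-18703 + \frac{1}{B{\left(47,33 \right)} - 33079} = -18703 + \frac{1}{-208 - 33079} = -18703 + \frac{1}{-33287} = -18703 - \frac{1}{33287} = - \frac{622566762}{33287}$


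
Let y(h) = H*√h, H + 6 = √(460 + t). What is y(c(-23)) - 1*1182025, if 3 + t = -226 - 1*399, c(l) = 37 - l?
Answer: -1182025 - 4*√15*(3 - I*√42) ≈ -1.1821e+6 + 100.4*I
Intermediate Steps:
t = -628 (t = -3 + (-226 - 1*399) = -3 + (-226 - 399) = -3 - 625 = -628)
H = -6 + 2*I*√42 (H = -6 + √(460 - 628) = -6 + √(-168) = -6 + 2*I*√42 ≈ -6.0 + 12.961*I)
y(h) = √h*(-6 + 2*I*√42) (y(h) = (-6 + 2*I*√42)*√h = √h*(-6 + 2*I*√42))
y(c(-23)) - 1*1182025 = 2*√(37 - 1*(-23))*(-3 + I*√42) - 1*1182025 = 2*√(37 + 23)*(-3 + I*√42) - 1182025 = 2*√60*(-3 + I*√42) - 1182025 = 2*(2*√15)*(-3 + I*√42) - 1182025 = 4*√15*(-3 + I*√42) - 1182025 = -1182025 + 4*√15*(-3 + I*√42)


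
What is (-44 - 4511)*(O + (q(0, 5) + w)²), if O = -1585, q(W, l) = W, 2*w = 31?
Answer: 24501345/4 ≈ 6.1253e+6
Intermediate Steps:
w = 31/2 (w = (½)*31 = 31/2 ≈ 15.500)
(-44 - 4511)*(O + (q(0, 5) + w)²) = (-44 - 4511)*(-1585 + (0 + 31/2)²) = -4555*(-1585 + (31/2)²) = -4555*(-1585 + 961/4) = -4555*(-5379/4) = 24501345/4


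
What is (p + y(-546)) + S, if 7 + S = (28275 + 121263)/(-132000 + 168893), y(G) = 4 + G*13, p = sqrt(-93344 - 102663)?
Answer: -261827655/36893 + I*sqrt(196007) ≈ -7096.9 + 442.73*I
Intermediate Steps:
p = I*sqrt(196007) (p = sqrt(-196007) = I*sqrt(196007) ≈ 442.73*I)
y(G) = 4 + 13*G
S = -108713/36893 (S = -7 + (28275 + 121263)/(-132000 + 168893) = -7 + 149538/36893 = -108713/36893 ≈ -2.9467)
(p + y(-546)) + S = (I*sqrt(196007) + (4 + 13*(-546))) - 108713/36893 = (I*sqrt(196007) + (4 - 7098)) - 108713/36893 = (I*sqrt(196007) - 7094) - 108713/36893 = (-7094 + I*sqrt(196007)) - 108713/36893 = -261827655/36893 + I*sqrt(196007)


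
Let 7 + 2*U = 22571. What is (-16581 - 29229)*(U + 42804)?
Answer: -2477679660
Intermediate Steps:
U = 11282 (U = -7/2 + (1/2)*22571 = -7/2 + 22571/2 = 11282)
(-16581 - 29229)*(U + 42804) = (-16581 - 29229)*(11282 + 42804) = -45810*54086 = -2477679660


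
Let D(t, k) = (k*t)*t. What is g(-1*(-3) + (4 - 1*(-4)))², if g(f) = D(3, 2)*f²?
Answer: 4743684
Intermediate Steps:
D(t, k) = k*t²
g(f) = 18*f² (g(f) = (2*3²)*f² = (2*9)*f² = 18*f²)
g(-1*(-3) + (4 - 1*(-4)))² = (18*(-1*(-3) + (4 - 1*(-4)))²)² = (18*(3 + (4 + 4))²)² = (18*(3 + 8)²)² = (18*11²)² = (18*121)² = 2178² = 4743684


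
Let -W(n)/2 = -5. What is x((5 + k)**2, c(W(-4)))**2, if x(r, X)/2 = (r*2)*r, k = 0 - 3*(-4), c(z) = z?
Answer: 111612119056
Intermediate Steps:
W(n) = 10 (W(n) = -2*(-5) = 10)
k = 12 (k = 0 + 12 = 12)
x(r, X) = 4*r**2 (x(r, X) = 2*((r*2)*r) = 2*((2*r)*r) = 2*(2*r**2) = 4*r**2)
x((5 + k)**2, c(W(-4)))**2 = (4*((5 + 12)**2)**2)**2 = (4*(17**2)**2)**2 = (4*289**2)**2 = (4*83521)**2 = 334084**2 = 111612119056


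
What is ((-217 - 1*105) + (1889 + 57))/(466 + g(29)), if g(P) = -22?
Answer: 406/111 ≈ 3.6577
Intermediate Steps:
((-217 - 1*105) + (1889 + 57))/(466 + g(29)) = ((-217 - 1*105) + (1889 + 57))/(466 - 22) = ((-217 - 105) + 1946)/444 = (-322 + 1946)*(1/444) = 1624*(1/444) = 406/111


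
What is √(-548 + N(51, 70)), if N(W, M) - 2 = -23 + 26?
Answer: I*√543 ≈ 23.302*I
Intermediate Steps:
N(W, M) = 5 (N(W, M) = 2 + (-23 + 26) = 2 + 3 = 5)
√(-548 + N(51, 70)) = √(-548 + 5) = √(-543) = I*√543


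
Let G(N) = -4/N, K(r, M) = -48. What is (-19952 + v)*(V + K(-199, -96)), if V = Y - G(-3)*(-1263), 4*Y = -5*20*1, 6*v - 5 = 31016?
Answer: -47627067/2 ≈ -2.3814e+7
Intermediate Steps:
v = 31021/6 (v = ⅚ + (⅙)*31016 = ⅚ + 15508/3 = 31021/6 ≈ 5170.2)
Y = -25 (Y = (-5*20*1)/4 = (-100*1)/4 = (¼)*(-100) = -25)
V = 1659 (V = -25 - (-4/(-3))*(-1263) = -25 - (-4*(-⅓))*(-1263) = -25 - 4*(-1263)/3 = -25 - 1*(-1684) = -25 + 1684 = 1659)
(-19952 + v)*(V + K(-199, -96)) = (-19952 + 31021/6)*(1659 - 48) = -88691/6*1611 = -47627067/2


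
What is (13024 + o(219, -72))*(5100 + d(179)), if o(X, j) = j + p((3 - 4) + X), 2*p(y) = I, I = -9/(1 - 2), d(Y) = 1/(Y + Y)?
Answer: 47311981313/716 ≈ 6.6078e+7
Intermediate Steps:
d(Y) = 1/(2*Y)
I = 9 (I = -9/(-1) = -9*(-1) = 9)
p(y) = 9/2 (p(y) = (½)*9 = 9/2)
o(X, j) = 9/2 + j (o(X, j) = j + 9/2 = 9/2 + j)
(13024 + o(219, -72))*(5100 + d(179)) = (13024 + (9/2 - 72))*(5100 + (½)/179) = (13024 - 135/2)*(5100 + (½)*(1/179)) = 25913*(5100 + 1/358)/2 = (25913/2)*(1825801/358) = 47311981313/716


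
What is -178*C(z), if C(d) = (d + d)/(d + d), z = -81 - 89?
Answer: -178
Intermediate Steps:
z = -170
C(d) = 1 (C(d) = (2*d)/((2*d)) = (2*d)*(1/(2*d)) = 1)
-178*C(z) = -178*1 = -178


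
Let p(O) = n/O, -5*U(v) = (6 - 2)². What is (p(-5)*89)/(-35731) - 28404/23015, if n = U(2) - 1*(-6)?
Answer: -5068781282/4111744825 ≈ -1.2328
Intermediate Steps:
U(v) = -16/5 (U(v) = -(6 - 2)²/5 = -⅕*4² = -⅕*16 = -16/5)
n = 14/5 (n = -16/5 - 1*(-6) = -16/5 + 6 = 14/5 ≈ 2.8000)
p(O) = 14/(5*O)
(p(-5)*89)/(-35731) - 28404/23015 = (((14/5)/(-5))*89)/(-35731) - 28404/23015 = (((14/5)*(-⅕))*89)*(-1/35731) - 28404*1/23015 = -14/25*89*(-1/35731) - 28404/23015 = -1246/25*(-1/35731) - 28404/23015 = 1246/893275 - 28404/23015 = -5068781282/4111744825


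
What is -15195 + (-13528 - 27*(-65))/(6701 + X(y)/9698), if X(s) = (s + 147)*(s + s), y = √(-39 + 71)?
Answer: -2292119919634410196/150829544401039 + 685047324*√2/21547077771577 ≈ -15197.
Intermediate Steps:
y = 4*√2 (y = √32 = 4*√2 ≈ 5.6569)
X(s) = 2*s*(147 + s) (X(s) = (147 + s)*(2*s) = 2*s*(147 + s))
-15195 + (-13528 - 27*(-65))/(6701 + X(y)/9698) = -15195 + (-13528 - 27*(-65))/(6701 + (2*(4*√2)*(147 + 4*√2))/9698) = -15195 + (-13528 + 1755)/(6701 + (8*√2*(147 + 4*√2))*(1/9698)) = -15195 - 11773/(6701 + 4*√2*(147 + 4*√2)/4849)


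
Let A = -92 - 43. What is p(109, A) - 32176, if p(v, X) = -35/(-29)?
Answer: -933069/29 ≈ -32175.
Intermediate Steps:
A = -135
p(v, X) = 35/29 (p(v, X) = -35*(-1/29) = 35/29)
p(109, A) - 32176 = 35/29 - 32176 = -933069/29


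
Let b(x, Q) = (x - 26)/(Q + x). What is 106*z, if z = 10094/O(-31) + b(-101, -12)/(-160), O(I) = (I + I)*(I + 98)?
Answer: -4850217567/18776080 ≈ -258.32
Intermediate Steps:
b(x, Q) = (-26 + x)/(Q + x)
O(I) = 2*I*(98 + I) (O(I) = (2*I)*(98 + I) = 2*I*(98 + I))
z = -91513539/37552160 (z = 10094/((2*(-31)*(98 - 31))) + ((-26 - 101)/(-12 - 101))/(-160) = 10094/((2*(-31)*67)) + (-127/(-113))*(-1/160) = 10094/(-4154) - 1/113*(-127)*(-1/160) = 10094*(-1/4154) + (127/113)*(-1/160) = -5047/2077 - 127/18080 = -91513539/37552160 ≈ -2.4370)
106*z = 106*(-91513539/37552160) = -4850217567/18776080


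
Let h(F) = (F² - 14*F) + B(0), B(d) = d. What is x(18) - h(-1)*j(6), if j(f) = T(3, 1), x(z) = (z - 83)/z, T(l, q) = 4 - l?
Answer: -335/18 ≈ -18.611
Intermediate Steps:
h(F) = F² - 14*F (h(F) = (F² - 14*F) + 0 = F² - 14*F)
x(z) = (-83 + z)/z
j(f) = 1 (j(f) = 4 - 1*3 = 4 - 3 = 1)
x(18) - h(-1)*j(6) = (-83 + 18)/18 - (-(-14 - 1)) = (1/18)*(-65) - (-1*(-15)) = -65/18 - 15 = -335/18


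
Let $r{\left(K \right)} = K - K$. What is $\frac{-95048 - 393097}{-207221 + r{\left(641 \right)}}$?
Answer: $\frac{69735}{29603} \approx 2.3557$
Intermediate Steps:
$r{\left(K \right)} = 0$
$\frac{-95048 - 393097}{-207221 + r{\left(641 \right)}} = \frac{-95048 - 393097}{-207221 + 0} = - \frac{488145}{-207221} = \left(-488145\right) \left(- \frac{1}{207221}\right) = \frac{69735}{29603}$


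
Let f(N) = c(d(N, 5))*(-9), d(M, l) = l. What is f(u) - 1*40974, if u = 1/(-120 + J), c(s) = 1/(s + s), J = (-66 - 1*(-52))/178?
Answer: -409749/10 ≈ -40975.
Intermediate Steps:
J = -7/89 (J = (-66 + 52)*(1/178) = -14*1/178 = -7/89 ≈ -0.078652)
c(s) = 1/(2*s)
u = -89/10687 (u = 1/(-120 - 7/89) = 1/(-10687/89) = -89/10687 ≈ -0.0083279)
f(N) = -9/10 (f(N) = ((1/2)/5)*(-9) = ((1/2)*(1/5))*(-9) = (1/10)*(-9) = -9/10)
f(u) - 1*40974 = -9/10 - 1*40974 = -9/10 - 40974 = -409749/10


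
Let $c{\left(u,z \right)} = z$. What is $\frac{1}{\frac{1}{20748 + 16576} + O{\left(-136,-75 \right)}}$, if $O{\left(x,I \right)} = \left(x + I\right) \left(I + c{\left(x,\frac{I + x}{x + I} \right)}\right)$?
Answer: $\frac{37324}{582776937} \approx 6.4045 \cdot 10^{-5}$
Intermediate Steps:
$O{\left(x,I \right)} = \left(1 + I\right) \left(I + x\right)$ ($O{\left(x,I \right)} = \left(x + I\right) \left(I + \frac{I + x}{x + I}\right) = \left(I + x\right) \left(I + \frac{I + x}{I + x}\right) = \left(I + x\right) \left(I + 1\right) = \left(I + x\right) \left(1 + I\right) = \left(1 + I\right) \left(I + x\right)$)
$\frac{1}{\frac{1}{20748 + 16576} + O{\left(-136,-75 \right)}} = \frac{1}{\frac{1}{20748 + 16576} - \left(-9989 - 5625\right)} = \frac{1}{\frac{1}{37324} + \left(-75 - 136 + 5625 + 10200\right)} = \frac{1}{\frac{1}{37324} + 15614} = \frac{1}{\frac{582776937}{37324}} = \frac{37324}{582776937}$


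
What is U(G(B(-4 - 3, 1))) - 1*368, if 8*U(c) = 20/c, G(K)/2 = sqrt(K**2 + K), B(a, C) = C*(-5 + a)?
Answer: -368 + 5*sqrt(33)/264 ≈ -367.89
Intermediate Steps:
G(K) = 2*sqrt(K + K**2) (G(K) = 2*sqrt(K**2 + K) = 2*sqrt(K + K**2))
U(c) = 5/(2*c) (U(c) = (20/c)/8 = 5/(2*c))
U(G(B(-4 - 3, 1))) - 1*368 = 5/(2*((2*sqrt((1*(-5 + (-4 - 3)))*(1 + 1*(-5 + (-4 - 3))))))) - 1*368 = 5/(2*((2*sqrt((1*(-5 - 7))*(1 + 1*(-5 - 7)))))) - 368 = 5/(2*((2*sqrt((1*(-12))*(1 + 1*(-12)))))) - 368 = 5/(2*((2*sqrt(-12*(1 - 12))))) - 368 = 5/(2*((2*sqrt(-12*(-11))))) - 368 = 5/(2*((2*sqrt(132)))) - 368 = 5/(2*((2*(2*sqrt(33))))) - 368 = 5/(2*((4*sqrt(33)))) - 368 = 5*(sqrt(33)/132)/2 - 368 = 5*sqrt(33)/264 - 368 = -368 + 5*sqrt(33)/264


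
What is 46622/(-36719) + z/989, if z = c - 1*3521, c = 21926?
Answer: 629704037/36315091 ≈ 17.340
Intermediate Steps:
z = 18405 (z = 21926 - 1*3521 = 21926 - 3521 = 18405)
46622/(-36719) + z/989 = 46622/(-36719) + 18405/989 = 46622*(-1/36719) + 18405*(1/989) = -46622/36719 + 18405/989 = 629704037/36315091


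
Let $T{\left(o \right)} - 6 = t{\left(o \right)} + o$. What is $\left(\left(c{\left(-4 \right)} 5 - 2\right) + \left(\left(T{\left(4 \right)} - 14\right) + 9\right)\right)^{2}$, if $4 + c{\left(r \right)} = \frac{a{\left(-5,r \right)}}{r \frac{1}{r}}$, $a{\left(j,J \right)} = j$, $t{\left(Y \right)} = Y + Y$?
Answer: $1156$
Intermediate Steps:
$t{\left(Y \right)} = 2 Y$
$T{\left(o \right)} = 6 + 3 o$ ($T{\left(o \right)} = 6 + \left(2 o + o\right) = 6 + 3 o$)
$c{\left(r \right)} = -9$ ($c{\left(r \right)} = -4 - \frac{5}{r \frac{1}{r}} = -4 - \frac{5}{1} = -4 - 5 = -9$)
$\left(\left(c{\left(-4 \right)} 5 - 2\right) + \left(\left(T{\left(4 \right)} - 14\right) + 9\right)\right)^{2} = \left(\left(\left(-9\right) 5 - 2\right) + \left(\left(\left(6 + 3 \cdot 4\right) - 14\right) + 9\right)\right)^{2} = \left(\left(-45 - 2\right) + \left(\left(\left(6 + 12\right) - 14\right) + 9\right)\right)^{2} = \left(-47 + \left(\left(18 - 14\right) + 9\right)\right)^{2} = \left(-47 + \left(4 + 9\right)\right)^{2} = \left(-47 + 13\right)^{2} = \left(-34\right)^{2} = 1156$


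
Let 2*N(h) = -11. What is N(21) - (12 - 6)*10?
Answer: -131/2 ≈ -65.500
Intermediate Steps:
N(h) = -11/2 (N(h) = (½)*(-11) = -11/2)
N(21) - (12 - 6)*10 = -11/2 - (12 - 6)*10 = -11/2 - 6*10 = -11/2 - 1*60 = -11/2 - 60 = -131/2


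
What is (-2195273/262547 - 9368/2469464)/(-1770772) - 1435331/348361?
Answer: -51496059060140452105044/12498329095168899214973 ≈ -4.1202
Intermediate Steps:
(-2195273/262547 - 9368/2469464)/(-1770772) - 1435331/348361 = (-2195273*1/262547 - 9368*1/2469464)*(-1/1770772) - 1435331*1/348361 = (-2195273/262547 - 1171/308683)*(-1/1770772) - 1435331/348361 = -677950897996/81043795601*(-1/1770772) - 1435331/348361 = 169487724499/35877521005993493 - 1435331/348361 = -51496059060140452105044/12498329095168899214973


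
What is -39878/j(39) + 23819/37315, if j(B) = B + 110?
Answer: -1484498539/5559935 ≈ -267.00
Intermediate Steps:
j(B) = 110 + B
-39878/j(39) + 23819/37315 = -39878/(110 + 39) + 23819/37315 = -39878/149 + 23819*(1/37315) = -39878*1/149 + 23819/37315 = -39878/149 + 23819/37315 = -1484498539/5559935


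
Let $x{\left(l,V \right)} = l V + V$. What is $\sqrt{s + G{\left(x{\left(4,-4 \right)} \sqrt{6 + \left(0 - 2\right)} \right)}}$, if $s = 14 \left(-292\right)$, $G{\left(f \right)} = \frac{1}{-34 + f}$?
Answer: $\frac{i \sqrt{22385962}}{74} \approx 63.938 i$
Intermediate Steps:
$x{\left(l,V \right)} = V + V l$ ($x{\left(l,V \right)} = V l + V = V + V l$)
$s = -4088$
$\sqrt{s + G{\left(x{\left(4,-4 \right)} \sqrt{6 + \left(0 - 2\right)} \right)}} = \sqrt{-4088 + \frac{1}{-34 + - 4 \left(1 + 4\right) \sqrt{6 + \left(0 - 2\right)}}} = \sqrt{-4088 + \frac{1}{-34 + \left(-4\right) 5 \sqrt{6 + \left(0 - 2\right)}}} = \sqrt{-4088 + \frac{1}{-34 - 20 \sqrt{6 - 2}}} = \sqrt{-4088 + \frac{1}{-34 - 20 \sqrt{4}}} = \sqrt{-4088 + \frac{1}{-34 - 40}} = \sqrt{-4088 + \frac{1}{-74}} = \sqrt{-4088 - \frac{1}{74}} = \sqrt{- \frac{302513}{74}} = \frac{i \sqrt{22385962}}{74}$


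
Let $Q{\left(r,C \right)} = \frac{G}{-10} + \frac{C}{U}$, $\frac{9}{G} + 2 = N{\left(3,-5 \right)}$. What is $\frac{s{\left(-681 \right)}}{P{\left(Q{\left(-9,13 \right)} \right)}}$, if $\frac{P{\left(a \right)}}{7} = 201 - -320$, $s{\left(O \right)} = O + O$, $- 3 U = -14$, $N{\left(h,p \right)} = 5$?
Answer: $- \frac{1362}{3647} \approx -0.37346$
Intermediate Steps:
$U = \frac{14}{3}$ ($U = \left(- \frac{1}{3}\right) \left(-14\right) = \frac{14}{3} \approx 4.6667$)
$s{\left(O \right)} = 2 O$
$G = 3$ ($G = \frac{9}{-2 + 5} = \frac{9}{3} = 9 \cdot \frac{1}{3} = 3$)
$Q{\left(r,C \right)} = - \frac{3}{10} + \frac{3 C}{14}$ ($Q{\left(r,C \right)} = \frac{3}{-10} + \frac{C}{\frac{14}{3}} = 3 \left(- \frac{1}{10}\right) + C \frac{3}{14} = - \frac{3}{10} + \frac{3 C}{14}$)
$P{\left(a \right)} = 3647$ ($P{\left(a \right)} = 7 \left(201 - -320\right) = 7 \left(201 + 320\right) = 7 \cdot 521 = 3647$)
$\frac{s{\left(-681 \right)}}{P{\left(Q{\left(-9,13 \right)} \right)}} = \frac{2 \left(-681\right)}{3647} = \left(-1362\right) \frac{1}{3647} = - \frac{1362}{3647}$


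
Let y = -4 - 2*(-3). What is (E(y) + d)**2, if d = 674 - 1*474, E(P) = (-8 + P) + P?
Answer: 38416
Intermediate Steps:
y = 2 (y = -4 + 6 = 2)
E(P) = -8 + 2*P
d = 200 (d = 674 - 474 = 200)
(E(y) + d)**2 = ((-8 + 2*2) + 200)**2 = ((-8 + 4) + 200)**2 = (-4 + 200)**2 = 196**2 = 38416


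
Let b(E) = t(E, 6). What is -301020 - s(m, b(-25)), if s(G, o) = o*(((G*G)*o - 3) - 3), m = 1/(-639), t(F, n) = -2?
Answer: -122917687276/408321 ≈ -3.0103e+5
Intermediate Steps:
m = -1/639 ≈ -0.0015649
b(E) = -2
s(G, o) = o*(-6 + o*G²) (s(G, o) = o*((G²*o - 3) - 3) = o*((o*G² - 3) - 3) = o*((-3 + o*G²) - 3) = o*(-6 + o*G²))
-301020 - s(m, b(-25)) = -301020 - (-2)*(-6 - 2*(-1/639)²) = -301020 - (-2)*(-6 - 2*1/408321) = -301020 - (-2)*(-6 - 2/408321) = -301020 - (-2)*(-2449928)/408321 = -301020 - 1*4899856/408321 = -301020 - 4899856/408321 = -122917687276/408321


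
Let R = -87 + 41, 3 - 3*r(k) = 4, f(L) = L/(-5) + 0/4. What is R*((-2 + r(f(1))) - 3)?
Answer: 736/3 ≈ 245.33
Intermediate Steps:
f(L) = -L/5 (f(L) = L*(-⅕) + 0*(¼) = -L/5 + 0 = -L/5)
r(k) = -⅓ (r(k) = 1 - ⅓*4 = 1 - 4/3 = -⅓)
R = -46
R*((-2 + r(f(1))) - 3) = -46*((-2 - ⅓) - 3) = -46*(-7/3 - 3) = -46*(-16/3) = 736/3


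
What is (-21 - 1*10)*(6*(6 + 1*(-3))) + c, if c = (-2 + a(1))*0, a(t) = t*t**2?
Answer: -558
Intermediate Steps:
a(t) = t**3
c = 0 (c = (-2 + 1**3)*0 = (-2 + 1)*0 = -1*0 = 0)
(-21 - 1*10)*(6*(6 + 1*(-3))) + c = (-21 - 1*10)*(6*(6 + 1*(-3))) + 0 = (-21 - 10)*(6*(6 - 3)) + 0 = -186*3 + 0 = -31*18 + 0 = -558 + 0 = -558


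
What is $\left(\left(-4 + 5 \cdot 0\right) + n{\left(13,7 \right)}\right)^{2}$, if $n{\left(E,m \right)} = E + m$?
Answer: $256$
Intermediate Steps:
$\left(\left(-4 + 5 \cdot 0\right) + n{\left(13,7 \right)}\right)^{2} = \left(\left(-4 + 5 \cdot 0\right) + \left(13 + 7\right)\right)^{2} = \left(\left(-4 + 0\right) + 20\right)^{2} = \left(-4 + 20\right)^{2} = 16^{2} = 256$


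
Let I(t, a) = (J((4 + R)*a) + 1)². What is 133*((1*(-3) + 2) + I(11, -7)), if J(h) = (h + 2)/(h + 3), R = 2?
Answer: 627760/1521 ≈ 412.73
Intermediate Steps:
J(h) = (2 + h)/(3 + h)
I(t, a) = (1 + (2 + 6*a)/(3 + 6*a))² (I(t, a) = ((2 + (4 + 2)*a)/(3 + (4 + 2)*a) + 1)² = ((2 + 6*a)/(3 + 6*a) + 1)² = (1 + (2 + 6*a)/(3 + 6*a))²)
133*((1*(-3) + 2) + I(11, -7)) = 133*((1*(-3) + 2) + (5 + 12*(-7))²/(9*(1 + 2*(-7))²)) = 133*((-3 + 2) + (5 - 84)²/(9*(1 - 14)²)) = 133*(-1 + (⅑)*(-79)²/(-13)²) = 133*(-1 + (⅑)*(1/169)*6241) = 133*(-1 + 6241/1521) = 133*(4720/1521) = 627760/1521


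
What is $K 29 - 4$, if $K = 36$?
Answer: $1040$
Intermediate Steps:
$K 29 - 4 = 36 \cdot 29 - 4 = 1044 - 4 = 1040$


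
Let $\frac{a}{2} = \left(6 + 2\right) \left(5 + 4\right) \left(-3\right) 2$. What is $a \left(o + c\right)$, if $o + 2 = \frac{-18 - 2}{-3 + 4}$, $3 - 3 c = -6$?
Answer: $16416$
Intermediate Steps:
$c = 3$ ($c = 1 - -2 = 1 + 2 = 3$)
$a = -864$ ($a = 2 \left(6 + 2\right) \left(5 + 4\right) \left(-3\right) 2 = 2 \cdot 8 \cdot 9 \left(-3\right) 2 = 2 \cdot 72 \left(-3\right) 2 = 2 \left(\left(-216\right) 2\right) = 2 \left(-432\right) = -864$)
$o = -22$ ($o = -2 + \frac{-18 - 2}{-3 + 4} = -2 - \frac{20}{1} = -2 - 20 = -22$)
$a \left(o + c\right) = - 864 \left(-22 + 3\right) = \left(-864\right) \left(-19\right) = 16416$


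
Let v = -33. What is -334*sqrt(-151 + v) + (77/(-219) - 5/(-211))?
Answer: -15152/46209 - 668*I*sqrt(46) ≈ -0.3279 - 4530.6*I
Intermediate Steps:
-334*sqrt(-151 + v) + (77/(-219) - 5/(-211)) = -334*sqrt(-151 - 33) + (77/(-219) - 5/(-211)) = -668*I*sqrt(46) + (77*(-1/219) - 5*(-1/211)) = -668*I*sqrt(46) + (-77/219 + 5/211) = -668*I*sqrt(46) - 15152/46209 = -15152/46209 - 668*I*sqrt(46)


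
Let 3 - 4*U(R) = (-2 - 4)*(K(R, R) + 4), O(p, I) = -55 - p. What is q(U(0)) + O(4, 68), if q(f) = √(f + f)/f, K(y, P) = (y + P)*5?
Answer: -59 + 2*√6/9 ≈ -58.456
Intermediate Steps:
K(y, P) = 5*P + 5*y (K(y, P) = (P + y)*5 = 5*P + 5*y)
U(R) = 27/4 + 15*R (U(R) = ¾ - (-2 - 4)*((5*R + 5*R) + 4)/4 = ¾ - (-3)*(10*R + 4)/2 = ¾ - (-3)*(4 + 10*R)/2 = ¾ - (-24 - 60*R)/4 = ¾ + (6 + 15*R) = 27/4 + 15*R)
q(f) = √2/√f (q(f) = √(2*f)/f = (√2*√f)/f = √2/√f)
q(U(0)) + O(4, 68) = √2/√(27/4 + 15*0) + (-55 - 1*4) = √2/√(27/4 + 0) + (-55 - 4) = √2/√(27/4) - 59 = √2*(2*√3/9) - 59 = 2*√6/9 - 59 = -59 + 2*√6/9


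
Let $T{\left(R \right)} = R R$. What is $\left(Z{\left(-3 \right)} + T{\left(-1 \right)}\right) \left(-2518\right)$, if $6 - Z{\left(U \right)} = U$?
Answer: $-25180$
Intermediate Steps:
$T{\left(R \right)} = R^{2}$
$Z{\left(U \right)} = 6 - U$
$\left(Z{\left(-3 \right)} + T{\left(-1 \right)}\right) \left(-2518\right) = \left(\left(6 - -3\right) + \left(-1\right)^{2}\right) \left(-2518\right) = \left(\left(6 + 3\right) + 1\right) \left(-2518\right) = \left(9 + 1\right) \left(-2518\right) = 10 \left(-2518\right) = -25180$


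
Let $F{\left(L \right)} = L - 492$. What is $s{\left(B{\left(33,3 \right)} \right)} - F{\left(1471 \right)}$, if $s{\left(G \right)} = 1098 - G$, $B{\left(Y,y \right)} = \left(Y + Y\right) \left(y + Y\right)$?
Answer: $-2257$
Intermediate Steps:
$F{\left(L \right)} = -492 + L$ ($F{\left(L \right)} = L - 492 = -492 + L$)
$B{\left(Y,y \right)} = 2 Y \left(Y + y\right)$
$s{\left(B{\left(33,3 \right)} \right)} - F{\left(1471 \right)} = \left(1098 - 2 \cdot 33 \left(33 + 3\right)\right) - \left(-492 + 1471\right) = \left(1098 - 2 \cdot 33 \cdot 36\right) - 979 = \left(1098 - 2376\right) - 979 = -1278 - 979 = -2257$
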